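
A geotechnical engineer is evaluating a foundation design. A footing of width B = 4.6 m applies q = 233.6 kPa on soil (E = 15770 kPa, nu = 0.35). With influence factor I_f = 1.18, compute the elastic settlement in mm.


Using Se = q * B * (1 - nu^2) * I_f / E
1 - nu^2 = 1 - 0.35^2 = 0.8775
Se = 233.6 * 4.6 * 0.8775 * 1.18 / 15770
Se = 0.070555 m
Convert to mm: Se = 0.070555 * 1000 = 70.555 mm


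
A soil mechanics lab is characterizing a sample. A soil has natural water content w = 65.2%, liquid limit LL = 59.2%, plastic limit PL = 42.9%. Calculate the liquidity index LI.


First compute the plasticity index:
PI = LL - PL = 59.2 - 42.9 = 16.3
Then compute the liquidity index:
LI = (w - PL) / PI
LI = (65.2 - 42.9) / 16.3
LI = 1.368


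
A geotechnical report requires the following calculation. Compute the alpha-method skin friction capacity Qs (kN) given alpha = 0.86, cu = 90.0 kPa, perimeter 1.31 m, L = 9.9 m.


Using Qs = alpha * cu * perimeter * L
Qs = 0.86 * 90.0 * 1.31 * 9.9
Qs = 1003.8 kN


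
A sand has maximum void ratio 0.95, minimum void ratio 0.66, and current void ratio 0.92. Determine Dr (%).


Using Dr = (e_max - e) / (e_max - e_min) * 100
e_max - e = 0.95 - 0.92 = 0.03
e_max - e_min = 0.95 - 0.66 = 0.29
Dr = 0.03 / 0.29 * 100
Dr = 10.34 %


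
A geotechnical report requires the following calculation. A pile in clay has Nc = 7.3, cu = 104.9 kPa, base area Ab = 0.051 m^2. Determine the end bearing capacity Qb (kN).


Using Qb = Nc * cu * Ab
Qb = 7.3 * 104.9 * 0.051
Qb = 39.05 kN


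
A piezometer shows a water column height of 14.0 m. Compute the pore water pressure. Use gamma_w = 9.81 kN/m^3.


Using u = gamma_w * h_w
u = 9.81 * 14.0
u = 137.34 kPa


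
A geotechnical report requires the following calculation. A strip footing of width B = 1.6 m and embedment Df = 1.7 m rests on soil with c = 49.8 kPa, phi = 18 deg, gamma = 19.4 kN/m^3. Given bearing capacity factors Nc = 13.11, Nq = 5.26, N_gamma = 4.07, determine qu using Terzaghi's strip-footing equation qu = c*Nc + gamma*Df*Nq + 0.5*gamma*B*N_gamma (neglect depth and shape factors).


Compute qu = c*Nc + gamma*Df*Nq + 0.5*gamma*B*N_gamma
Term 1: 49.8 * 13.11 = 652.878
Term 2: 19.4 * 1.7 * 5.26 = 173.4748
Term 3: 0.5 * 19.4 * 1.6 * 4.07 = 63.1664
qu = 652.878 + 173.4748 + 63.1664
qu = 889.52 kPa


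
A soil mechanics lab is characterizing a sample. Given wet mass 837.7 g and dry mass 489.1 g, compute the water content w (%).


Using w = (m_wet - m_dry) / m_dry * 100
m_wet - m_dry = 837.7 - 489.1 = 348.6 g
w = 348.6 / 489.1 * 100
w = 71.27 %


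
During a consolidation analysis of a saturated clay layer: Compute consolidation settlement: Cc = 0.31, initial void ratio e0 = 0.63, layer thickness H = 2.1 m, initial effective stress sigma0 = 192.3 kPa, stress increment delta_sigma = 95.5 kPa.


Using Sc = Cc * H / (1 + e0) * log10((sigma0 + delta_sigma) / sigma0)
Stress ratio = (192.3 + 95.5) / 192.3 = 1.49662
log10(1.49662) = 0.175112
Cc * H / (1 + e0) = 0.31 * 2.1 / (1 + 0.63) = 0.399387
Sc = 0.399387 * 0.175112
Sc = 0.0699 m


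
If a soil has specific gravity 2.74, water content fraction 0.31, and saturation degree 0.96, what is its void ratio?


Using the relation e = Gs * w / S
e = 2.74 * 0.31 / 0.96
e = 0.8848


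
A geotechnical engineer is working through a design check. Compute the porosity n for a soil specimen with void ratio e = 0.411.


Result: 0.2913

Derivation:
Using the relation n = e / (1 + e)
n = 0.411 / (1 + 0.411)
n = 0.411 / 1.411
n = 0.2913


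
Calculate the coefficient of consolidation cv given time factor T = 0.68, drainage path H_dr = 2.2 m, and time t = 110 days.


Using cv = T * H_dr^2 / t
H_dr^2 = 2.2^2 = 4.84
cv = 0.68 * 4.84 / 110
cv = 0.02992 m^2/day


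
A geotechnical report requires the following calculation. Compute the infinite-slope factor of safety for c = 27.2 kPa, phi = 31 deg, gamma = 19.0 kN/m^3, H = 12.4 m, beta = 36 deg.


Result: 1.07

Derivation:
Using Fs = c / (gamma*H*sin(beta)*cos(beta)) + tan(phi)/tan(beta)
Cohesion contribution = 27.2 / (19.0*12.4*sin(36)*cos(36))
Cohesion contribution = 0.242782
Friction contribution = tan(31)/tan(36) = 0.827014
Fs = 0.242782 + 0.827014
Fs = 1.07


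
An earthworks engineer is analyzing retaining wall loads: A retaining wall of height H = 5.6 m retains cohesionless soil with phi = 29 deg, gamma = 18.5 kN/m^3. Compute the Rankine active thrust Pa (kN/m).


Result: 100.65 kN/m

Derivation:
Compute active earth pressure coefficient:
Ka = tan^2(45 - phi/2) = tan^2(30.5) = 0.346974
Compute active force:
Pa = 0.5 * Ka * gamma * H^2
Pa = 0.5 * 0.346974 * 18.5 * 5.6^2
Pa = 100.65 kN/m


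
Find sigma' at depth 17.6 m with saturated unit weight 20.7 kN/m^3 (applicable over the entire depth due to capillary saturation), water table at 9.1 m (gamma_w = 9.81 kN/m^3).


Total stress = gamma_sat * depth
sigma = 20.7 * 17.6 = 364.32 kPa
Pore water pressure u = gamma_w * (depth - d_wt)
u = 9.81 * (17.6 - 9.1) = 83.385 kPa
Effective stress = sigma - u
sigma' = 364.32 - 83.385 = 280.94 kPa


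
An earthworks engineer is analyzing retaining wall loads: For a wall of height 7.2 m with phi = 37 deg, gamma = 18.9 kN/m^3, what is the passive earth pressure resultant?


Compute passive earth pressure coefficient:
Kp = tan^2(45 + phi/2) = tan^2(63.5) = 4.022791
Compute passive force:
Pp = 0.5 * Kp * gamma * H^2
Pp = 0.5 * 4.022791 * 18.9 * 7.2^2
Pp = 1970.72 kN/m


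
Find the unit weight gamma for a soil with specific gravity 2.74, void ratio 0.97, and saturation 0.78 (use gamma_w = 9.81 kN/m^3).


Using gamma = gamma_w * (Gs + S*e) / (1 + e)
Numerator: Gs + S*e = 2.74 + 0.78*0.97 = 3.4966
Denominator: 1 + e = 1 + 0.97 = 1.97
gamma = 9.81 * 3.4966 / 1.97
gamma = 17.412 kN/m^3


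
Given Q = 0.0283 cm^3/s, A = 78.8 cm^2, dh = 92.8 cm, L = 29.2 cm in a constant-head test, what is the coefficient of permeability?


Result: 0.000113 cm/s

Derivation:
Compute hydraulic gradient:
i = dh / L = 92.8 / 29.2 = 3.17808
Then apply Darcy's law:
k = Q / (A * i)
k = 0.0283 / (78.8 * 3.17808)
k = 0.0283 / 250.433
k = 0.000113 cm/s


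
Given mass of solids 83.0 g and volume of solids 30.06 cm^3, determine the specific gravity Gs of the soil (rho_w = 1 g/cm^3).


Using Gs = m_s / (V_s * rho_w)
Since rho_w = 1 g/cm^3:
Gs = 83.0 / 30.06
Gs = 2.761


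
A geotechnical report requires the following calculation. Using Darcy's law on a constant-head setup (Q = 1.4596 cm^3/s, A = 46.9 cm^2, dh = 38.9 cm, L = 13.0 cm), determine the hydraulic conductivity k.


Result: 0.010401 cm/s

Derivation:
Compute hydraulic gradient:
i = dh / L = 38.9 / 13.0 = 2.99231
Then apply Darcy's law:
k = Q / (A * i)
k = 1.4596 / (46.9 * 2.99231)
k = 1.4596 / 140.339
k = 0.010401 cm/s


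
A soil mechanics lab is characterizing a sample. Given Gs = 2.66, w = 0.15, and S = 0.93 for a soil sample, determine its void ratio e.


Result: 0.429

Derivation:
Using the relation e = Gs * w / S
e = 2.66 * 0.15 / 0.93
e = 0.429


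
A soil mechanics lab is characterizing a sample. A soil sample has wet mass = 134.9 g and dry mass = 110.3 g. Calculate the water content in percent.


Result: 22.3 %

Derivation:
Using w = (m_wet - m_dry) / m_dry * 100
m_wet - m_dry = 134.9 - 110.3 = 24.6 g
w = 24.6 / 110.3 * 100
w = 22.3 %


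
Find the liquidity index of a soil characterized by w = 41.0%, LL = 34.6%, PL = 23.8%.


Result: 1.593

Derivation:
First compute the plasticity index:
PI = LL - PL = 34.6 - 23.8 = 10.8
Then compute the liquidity index:
LI = (w - PL) / PI
LI = (41.0 - 23.8) / 10.8
LI = 1.593


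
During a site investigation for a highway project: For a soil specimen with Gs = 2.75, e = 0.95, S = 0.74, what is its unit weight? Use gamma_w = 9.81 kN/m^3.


Using gamma = gamma_w * (Gs + S*e) / (1 + e)
Numerator: Gs + S*e = 2.75 + 0.74*0.95 = 3.453
Denominator: 1 + e = 1 + 0.95 = 1.95
gamma = 9.81 * 3.453 / 1.95
gamma = 17.371 kN/m^3


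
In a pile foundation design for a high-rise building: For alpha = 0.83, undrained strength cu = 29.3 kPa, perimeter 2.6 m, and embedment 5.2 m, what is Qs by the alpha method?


Using Qs = alpha * cu * perimeter * L
Qs = 0.83 * 29.3 * 2.6 * 5.2
Qs = 328.79 kN


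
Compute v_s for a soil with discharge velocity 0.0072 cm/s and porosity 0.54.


Result: 0.01333 cm/s

Derivation:
Using v_s = v_d / n
v_s = 0.0072 / 0.54
v_s = 0.01333 cm/s


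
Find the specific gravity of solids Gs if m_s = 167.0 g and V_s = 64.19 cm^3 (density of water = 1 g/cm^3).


Result: 2.602

Derivation:
Using Gs = m_s / (V_s * rho_w)
Since rho_w = 1 g/cm^3:
Gs = 167.0 / 64.19
Gs = 2.602


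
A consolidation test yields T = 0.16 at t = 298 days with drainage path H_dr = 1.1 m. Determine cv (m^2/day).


Using cv = T * H_dr^2 / t
H_dr^2 = 1.1^2 = 1.21
cv = 0.16 * 1.21 / 298
cv = 0.00065 m^2/day


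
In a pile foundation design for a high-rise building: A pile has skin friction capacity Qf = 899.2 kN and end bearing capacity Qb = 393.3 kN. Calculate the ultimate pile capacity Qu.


Using Qu = Qf + Qb
Qu = 899.2 + 393.3
Qu = 1292.5 kN


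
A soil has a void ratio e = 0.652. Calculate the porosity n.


Result: 0.3947

Derivation:
Using the relation n = e / (1 + e)
n = 0.652 / (1 + 0.652)
n = 0.652 / 1.652
n = 0.3947


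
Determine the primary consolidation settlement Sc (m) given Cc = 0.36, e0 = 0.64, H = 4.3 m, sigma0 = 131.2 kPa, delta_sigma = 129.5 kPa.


Using Sc = Cc * H / (1 + e0) * log10((sigma0 + delta_sigma) / sigma0)
Stress ratio = (131.2 + 129.5) / 131.2 = 1.98704
log10(1.98704) = 0.298207
Cc * H / (1 + e0) = 0.36 * 4.3 / (1 + 0.64) = 0.943902
Sc = 0.943902 * 0.298207
Sc = 0.2815 m


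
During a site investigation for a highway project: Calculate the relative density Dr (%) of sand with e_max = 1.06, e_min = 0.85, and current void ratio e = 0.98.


Result: 38.1 %

Derivation:
Using Dr = (e_max - e) / (e_max - e_min) * 100
e_max - e = 1.06 - 0.98 = 0.08
e_max - e_min = 1.06 - 0.85 = 0.21
Dr = 0.08 / 0.21 * 100
Dr = 38.1 %


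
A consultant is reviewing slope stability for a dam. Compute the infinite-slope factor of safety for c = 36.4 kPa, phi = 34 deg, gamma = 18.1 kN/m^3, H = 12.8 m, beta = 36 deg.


Using Fs = c / (gamma*H*sin(beta)*cos(beta)) + tan(phi)/tan(beta)
Cohesion contribution = 36.4 / (18.1*12.8*sin(36)*cos(36))
Cohesion contribution = 0.330397
Friction contribution = tan(34)/tan(36) = 0.928381
Fs = 0.330397 + 0.928381
Fs = 1.259


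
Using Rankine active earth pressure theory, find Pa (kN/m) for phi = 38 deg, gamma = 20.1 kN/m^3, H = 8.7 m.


Result: 180.95 kN/m

Derivation:
Compute active earth pressure coefficient:
Ka = tan^2(45 - phi/2) = tan^2(26.0) = 0.237883
Compute active force:
Pa = 0.5 * Ka * gamma * H^2
Pa = 0.5 * 0.237883 * 20.1 * 8.7^2
Pa = 180.95 kN/m


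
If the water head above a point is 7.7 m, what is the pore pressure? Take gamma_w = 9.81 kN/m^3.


Using u = gamma_w * h_w
u = 9.81 * 7.7
u = 75.54 kPa


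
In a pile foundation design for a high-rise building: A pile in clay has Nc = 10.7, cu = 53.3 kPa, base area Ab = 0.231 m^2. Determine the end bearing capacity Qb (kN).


Using Qb = Nc * cu * Ab
Qb = 10.7 * 53.3 * 0.231
Qb = 131.74 kN


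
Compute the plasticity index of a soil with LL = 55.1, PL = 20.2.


Using PI = LL - PL
PI = 55.1 - 20.2
PI = 34.9


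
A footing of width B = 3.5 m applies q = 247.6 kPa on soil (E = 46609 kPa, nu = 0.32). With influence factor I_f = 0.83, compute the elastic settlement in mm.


Using Se = q * B * (1 - nu^2) * I_f / E
1 - nu^2 = 1 - 0.32^2 = 0.8976
Se = 247.6 * 3.5 * 0.8976 * 0.83 / 46609
Se = 0.013852 m
Convert to mm: Se = 0.013852 * 1000 = 13.852 mm


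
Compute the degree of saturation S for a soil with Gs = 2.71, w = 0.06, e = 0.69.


Result: 0.2357

Derivation:
Using S = Gs * w / e
S = 2.71 * 0.06 / 0.69
S = 0.2357


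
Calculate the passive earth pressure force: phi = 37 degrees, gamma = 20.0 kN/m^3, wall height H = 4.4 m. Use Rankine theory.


Compute passive earth pressure coefficient:
Kp = tan^2(45 + phi/2) = tan^2(63.5) = 4.022791
Compute passive force:
Pp = 0.5 * Kp * gamma * H^2
Pp = 0.5 * 4.022791 * 20.0 * 4.4^2
Pp = 778.81 kN/m


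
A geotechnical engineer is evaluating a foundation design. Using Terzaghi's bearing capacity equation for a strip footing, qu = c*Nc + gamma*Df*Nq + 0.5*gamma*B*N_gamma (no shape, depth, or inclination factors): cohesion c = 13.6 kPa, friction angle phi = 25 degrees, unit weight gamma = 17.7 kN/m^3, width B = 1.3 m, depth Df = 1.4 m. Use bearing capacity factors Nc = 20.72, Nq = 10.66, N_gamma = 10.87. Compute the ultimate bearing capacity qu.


Result: 671.01 kPa

Derivation:
Compute qu = c*Nc + gamma*Df*Nq + 0.5*gamma*B*N_gamma
Term 1: 13.6 * 20.72 = 281.792
Term 2: 17.7 * 1.4 * 10.66 = 264.1548
Term 3: 0.5 * 17.7 * 1.3 * 10.87 = 125.05935
qu = 281.792 + 264.1548 + 125.05935
qu = 671.01 kPa


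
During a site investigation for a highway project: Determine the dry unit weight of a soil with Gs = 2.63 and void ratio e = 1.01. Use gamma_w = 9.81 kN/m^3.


Using gamma_d = Gs * gamma_w / (1 + e)
gamma_d = 2.63 * 9.81 / (1 + 1.01)
gamma_d = 2.63 * 9.81 / 2.01
gamma_d = 12.836 kN/m^3


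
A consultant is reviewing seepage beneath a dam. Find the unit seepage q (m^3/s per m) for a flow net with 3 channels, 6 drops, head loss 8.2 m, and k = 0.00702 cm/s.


Result: 0.0002878 m^3/s per m

Derivation:
Convert k to m/s for unit consistency with H:
k = 0.00702 cm/s = 0.00702 / 100 m/s = 7.02e-05 m/s
Using q = k * H * Nf / Nd
Nf / Nd = 3 / 6 = 0.5
q = 7.02e-05 * 8.2 * 0.5
q = 0.0002878 m^3/s per m


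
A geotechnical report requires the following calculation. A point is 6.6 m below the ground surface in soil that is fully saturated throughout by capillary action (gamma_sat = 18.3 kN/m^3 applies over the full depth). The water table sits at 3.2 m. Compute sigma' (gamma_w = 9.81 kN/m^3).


Total stress = gamma_sat * depth
sigma = 18.3 * 6.6 = 120.78 kPa
Pore water pressure u = gamma_w * (depth - d_wt)
u = 9.81 * (6.6 - 3.2) = 33.354 kPa
Effective stress = sigma - u
sigma' = 120.78 - 33.354 = 87.43 kPa


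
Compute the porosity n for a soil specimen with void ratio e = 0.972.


Using the relation n = e / (1 + e)
n = 0.972 / (1 + 0.972)
n = 0.972 / 1.972
n = 0.4929


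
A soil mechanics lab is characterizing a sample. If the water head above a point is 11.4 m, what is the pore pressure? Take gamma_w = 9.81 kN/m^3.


Result: 111.83 kPa

Derivation:
Using u = gamma_w * h_w
u = 9.81 * 11.4
u = 111.83 kPa


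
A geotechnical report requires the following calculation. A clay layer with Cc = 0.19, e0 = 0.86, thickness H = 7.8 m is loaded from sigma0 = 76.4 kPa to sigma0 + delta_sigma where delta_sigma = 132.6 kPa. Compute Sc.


Using Sc = Cc * H / (1 + e0) * log10((sigma0 + delta_sigma) / sigma0)
Stress ratio = (76.4 + 132.6) / 76.4 = 2.7356
log10(2.7356) = 0.437053
Cc * H / (1 + e0) = 0.19 * 7.8 / (1 + 0.86) = 0.796774
Sc = 0.796774 * 0.437053
Sc = 0.3482 m


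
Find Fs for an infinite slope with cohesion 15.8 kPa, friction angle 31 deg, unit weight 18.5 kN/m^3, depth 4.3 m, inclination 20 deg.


Result: 2.269

Derivation:
Using Fs = c / (gamma*H*sin(beta)*cos(beta)) + tan(phi)/tan(beta)
Cohesion contribution = 15.8 / (18.5*4.3*sin(20)*cos(20))
Cohesion contribution = 0.617987
Friction contribution = tan(31)/tan(20) = 1.65085
Fs = 0.617987 + 1.65085
Fs = 2.269


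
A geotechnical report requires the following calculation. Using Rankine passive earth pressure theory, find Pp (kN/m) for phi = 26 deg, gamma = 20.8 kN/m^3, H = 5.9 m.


Compute passive earth pressure coefficient:
Kp = tan^2(45 + phi/2) = tan^2(58.0) = 2.561071
Compute passive force:
Pp = 0.5 * Kp * gamma * H^2
Pp = 0.5 * 2.561071 * 20.8 * 5.9^2
Pp = 927.17 kN/m


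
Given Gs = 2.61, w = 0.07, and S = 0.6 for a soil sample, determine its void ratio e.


Result: 0.3045

Derivation:
Using the relation e = Gs * w / S
e = 2.61 * 0.07 / 0.6
e = 0.3045


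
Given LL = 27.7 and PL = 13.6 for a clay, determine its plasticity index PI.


Using PI = LL - PL
PI = 27.7 - 13.6
PI = 14.1


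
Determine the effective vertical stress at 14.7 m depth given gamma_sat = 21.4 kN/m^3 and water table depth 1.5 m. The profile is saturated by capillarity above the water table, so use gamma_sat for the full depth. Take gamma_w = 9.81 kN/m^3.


Result: 185.09 kPa

Derivation:
Total stress = gamma_sat * depth
sigma = 21.4 * 14.7 = 314.58 kPa
Pore water pressure u = gamma_w * (depth - d_wt)
u = 9.81 * (14.7 - 1.5) = 129.492 kPa
Effective stress = sigma - u
sigma' = 314.58 - 129.492 = 185.09 kPa


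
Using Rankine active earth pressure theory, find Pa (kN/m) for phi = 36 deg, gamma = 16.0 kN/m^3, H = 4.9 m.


Compute active earth pressure coefficient:
Ka = tan^2(45 - phi/2) = tan^2(27.0) = 0.259616
Compute active force:
Pa = 0.5 * Ka * gamma * H^2
Pa = 0.5 * 0.259616 * 16.0 * 4.9^2
Pa = 49.87 kN/m


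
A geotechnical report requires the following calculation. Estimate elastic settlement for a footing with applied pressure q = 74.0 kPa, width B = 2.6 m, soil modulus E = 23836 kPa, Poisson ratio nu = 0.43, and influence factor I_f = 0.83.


Using Se = q * B * (1 - nu^2) * I_f / E
1 - nu^2 = 1 - 0.43^2 = 0.8151
Se = 74.0 * 2.6 * 0.8151 * 0.83 / 23836
Se = 0.005461 m
Convert to mm: Se = 0.005461 * 1000 = 5.461 mm


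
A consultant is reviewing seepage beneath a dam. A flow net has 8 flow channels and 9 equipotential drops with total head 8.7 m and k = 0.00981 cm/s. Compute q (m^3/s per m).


Convert k to m/s for unit consistency with H:
k = 0.00981 cm/s = 0.00981 / 100 m/s = 9.81e-05 m/s
Using q = k * H * Nf / Nd
Nf / Nd = 8 / 9 = 0.8889
q = 9.81e-05 * 8.7 * 0.8889
q = 0.0007586 m^3/s per m


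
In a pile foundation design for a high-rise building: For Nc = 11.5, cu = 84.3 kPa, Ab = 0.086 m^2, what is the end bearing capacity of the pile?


Result: 83.37 kN

Derivation:
Using Qb = Nc * cu * Ab
Qb = 11.5 * 84.3 * 0.086
Qb = 83.37 kN


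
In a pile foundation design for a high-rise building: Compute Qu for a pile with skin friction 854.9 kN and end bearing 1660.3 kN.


Using Qu = Qf + Qb
Qu = 854.9 + 1660.3
Qu = 2515.2 kN


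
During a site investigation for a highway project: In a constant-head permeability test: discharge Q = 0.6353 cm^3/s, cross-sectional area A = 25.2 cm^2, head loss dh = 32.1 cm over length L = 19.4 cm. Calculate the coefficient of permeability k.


Result: 0.015236 cm/s

Derivation:
Compute hydraulic gradient:
i = dh / L = 32.1 / 19.4 = 1.65464
Then apply Darcy's law:
k = Q / (A * i)
k = 0.6353 / (25.2 * 1.65464)
k = 0.6353 / 41.6969
k = 0.015236 cm/s


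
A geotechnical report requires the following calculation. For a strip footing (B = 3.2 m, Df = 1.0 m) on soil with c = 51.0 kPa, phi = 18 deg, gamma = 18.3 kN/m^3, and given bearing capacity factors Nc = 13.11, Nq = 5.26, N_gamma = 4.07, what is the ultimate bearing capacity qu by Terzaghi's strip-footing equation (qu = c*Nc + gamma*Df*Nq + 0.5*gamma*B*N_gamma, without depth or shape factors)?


Result: 884.04 kPa

Derivation:
Compute qu = c*Nc + gamma*Df*Nq + 0.5*gamma*B*N_gamma
Term 1: 51.0 * 13.11 = 668.61
Term 2: 18.3 * 1.0 * 5.26 = 96.258
Term 3: 0.5 * 18.3 * 3.2 * 4.07 = 119.1696
qu = 668.61 + 96.258 + 119.1696
qu = 884.04 kPa


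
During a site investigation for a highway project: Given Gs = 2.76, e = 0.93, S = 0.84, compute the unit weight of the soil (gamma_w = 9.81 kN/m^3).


Using gamma = gamma_w * (Gs + S*e) / (1 + e)
Numerator: Gs + S*e = 2.76 + 0.84*0.93 = 3.5412
Denominator: 1 + e = 1 + 0.93 = 1.93
gamma = 9.81 * 3.5412 / 1.93
gamma = 18.0 kN/m^3


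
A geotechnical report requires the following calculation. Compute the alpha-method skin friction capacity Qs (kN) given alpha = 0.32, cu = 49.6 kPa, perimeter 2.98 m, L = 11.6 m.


Using Qs = alpha * cu * perimeter * L
Qs = 0.32 * 49.6 * 2.98 * 11.6
Qs = 548.66 kN


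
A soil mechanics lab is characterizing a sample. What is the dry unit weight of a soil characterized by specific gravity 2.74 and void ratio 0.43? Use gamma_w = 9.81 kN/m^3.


Using gamma_d = Gs * gamma_w / (1 + e)
gamma_d = 2.74 * 9.81 / (1 + 0.43)
gamma_d = 2.74 * 9.81 / 1.43
gamma_d = 18.797 kN/m^3


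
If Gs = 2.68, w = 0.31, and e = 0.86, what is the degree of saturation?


Using S = Gs * w / e
S = 2.68 * 0.31 / 0.86
S = 0.966


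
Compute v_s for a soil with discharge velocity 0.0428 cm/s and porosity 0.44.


Result: 0.09727 cm/s

Derivation:
Using v_s = v_d / n
v_s = 0.0428 / 0.44
v_s = 0.09727 cm/s


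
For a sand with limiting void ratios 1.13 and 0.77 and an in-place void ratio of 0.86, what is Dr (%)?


Result: 75.0 %

Derivation:
Using Dr = (e_max - e) / (e_max - e_min) * 100
e_max - e = 1.13 - 0.86 = 0.27
e_max - e_min = 1.13 - 0.77 = 0.36
Dr = 0.27 / 0.36 * 100
Dr = 75.0 %


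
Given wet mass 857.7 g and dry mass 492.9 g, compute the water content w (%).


Result: 74.01 %

Derivation:
Using w = (m_wet - m_dry) / m_dry * 100
m_wet - m_dry = 857.7 - 492.9 = 364.8 g
w = 364.8 / 492.9 * 100
w = 74.01 %


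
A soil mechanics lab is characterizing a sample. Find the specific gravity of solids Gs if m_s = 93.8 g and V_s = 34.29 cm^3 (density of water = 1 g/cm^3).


Using Gs = m_s / (V_s * rho_w)
Since rho_w = 1 g/cm^3:
Gs = 93.8 / 34.29
Gs = 2.735


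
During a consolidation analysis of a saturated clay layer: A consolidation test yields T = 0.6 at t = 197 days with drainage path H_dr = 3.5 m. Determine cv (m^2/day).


Using cv = T * H_dr^2 / t
H_dr^2 = 3.5^2 = 12.25
cv = 0.6 * 12.25 / 197
cv = 0.03731 m^2/day


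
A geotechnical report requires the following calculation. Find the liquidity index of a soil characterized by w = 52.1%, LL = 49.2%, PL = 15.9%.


First compute the plasticity index:
PI = LL - PL = 49.2 - 15.9 = 33.3
Then compute the liquidity index:
LI = (w - PL) / PI
LI = (52.1 - 15.9) / 33.3
LI = 1.087


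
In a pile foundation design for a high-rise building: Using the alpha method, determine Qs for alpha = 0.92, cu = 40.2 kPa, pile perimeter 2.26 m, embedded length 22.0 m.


Using Qs = alpha * cu * perimeter * L
Qs = 0.92 * 40.2 * 2.26 * 22.0
Qs = 1838.84 kN


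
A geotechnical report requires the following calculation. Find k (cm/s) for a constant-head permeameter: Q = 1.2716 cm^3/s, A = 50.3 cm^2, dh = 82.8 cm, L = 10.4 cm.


Compute hydraulic gradient:
i = dh / L = 82.8 / 10.4 = 7.96154
Then apply Darcy's law:
k = Q / (A * i)
k = 1.2716 / (50.3 * 7.96154)
k = 1.2716 / 400.465
k = 0.003175 cm/s


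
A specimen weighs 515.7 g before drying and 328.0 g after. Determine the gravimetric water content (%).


Using w = (m_wet - m_dry) / m_dry * 100
m_wet - m_dry = 515.7 - 328.0 = 187.7 g
w = 187.7 / 328.0 * 100
w = 57.23 %


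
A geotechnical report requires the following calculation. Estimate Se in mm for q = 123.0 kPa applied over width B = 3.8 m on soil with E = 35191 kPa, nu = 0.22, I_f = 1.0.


Using Se = q * B * (1 - nu^2) * I_f / E
1 - nu^2 = 1 - 0.22^2 = 0.9516
Se = 123.0 * 3.8 * 0.9516 * 1.0 / 35191
Se = 0.012639 m
Convert to mm: Se = 0.012639 * 1000 = 12.639 mm


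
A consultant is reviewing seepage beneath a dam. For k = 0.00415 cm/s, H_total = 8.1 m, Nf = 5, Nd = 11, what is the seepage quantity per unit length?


Convert k to m/s for unit consistency with H:
k = 0.00415 cm/s = 0.00415 / 100 m/s = 4.15e-05 m/s
Using q = k * H * Nf / Nd
Nf / Nd = 5 / 11 = 0.4545
q = 4.15e-05 * 8.1 * 0.4545
q = 0.0001528 m^3/s per m


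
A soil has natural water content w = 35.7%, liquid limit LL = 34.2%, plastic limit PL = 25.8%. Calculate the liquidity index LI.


Result: 1.179

Derivation:
First compute the plasticity index:
PI = LL - PL = 34.2 - 25.8 = 8.4
Then compute the liquidity index:
LI = (w - PL) / PI
LI = (35.7 - 25.8) / 8.4
LI = 1.179


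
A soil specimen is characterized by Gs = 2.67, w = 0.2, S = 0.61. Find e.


Using the relation e = Gs * w / S
e = 2.67 * 0.2 / 0.61
e = 0.8754


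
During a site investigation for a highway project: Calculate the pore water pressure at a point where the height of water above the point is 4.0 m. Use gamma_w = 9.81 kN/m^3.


Using u = gamma_w * h_w
u = 9.81 * 4.0
u = 39.24 kPa


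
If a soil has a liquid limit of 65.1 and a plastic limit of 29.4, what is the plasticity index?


Using PI = LL - PL
PI = 65.1 - 29.4
PI = 35.7


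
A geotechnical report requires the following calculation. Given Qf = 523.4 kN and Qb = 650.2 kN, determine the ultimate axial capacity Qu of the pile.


Result: 1173.6 kN

Derivation:
Using Qu = Qf + Qb
Qu = 523.4 + 650.2
Qu = 1173.6 kN


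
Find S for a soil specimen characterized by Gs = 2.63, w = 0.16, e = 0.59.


Using S = Gs * w / e
S = 2.63 * 0.16 / 0.59
S = 0.7132


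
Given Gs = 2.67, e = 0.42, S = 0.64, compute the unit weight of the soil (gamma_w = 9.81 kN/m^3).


Result: 20.303 kN/m^3

Derivation:
Using gamma = gamma_w * (Gs + S*e) / (1 + e)
Numerator: Gs + S*e = 2.67 + 0.64*0.42 = 2.9388
Denominator: 1 + e = 1 + 0.42 = 1.42
gamma = 9.81 * 2.9388 / 1.42
gamma = 20.303 kN/m^3


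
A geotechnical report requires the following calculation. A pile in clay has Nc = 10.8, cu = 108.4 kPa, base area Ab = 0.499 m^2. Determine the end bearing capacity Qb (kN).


Result: 584.19 kN

Derivation:
Using Qb = Nc * cu * Ab
Qb = 10.8 * 108.4 * 0.499
Qb = 584.19 kN


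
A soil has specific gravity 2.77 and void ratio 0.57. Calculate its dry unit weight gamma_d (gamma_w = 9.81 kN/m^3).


Using gamma_d = Gs * gamma_w / (1 + e)
gamma_d = 2.77 * 9.81 / (1 + 0.57)
gamma_d = 2.77 * 9.81 / 1.57
gamma_d = 17.308 kN/m^3


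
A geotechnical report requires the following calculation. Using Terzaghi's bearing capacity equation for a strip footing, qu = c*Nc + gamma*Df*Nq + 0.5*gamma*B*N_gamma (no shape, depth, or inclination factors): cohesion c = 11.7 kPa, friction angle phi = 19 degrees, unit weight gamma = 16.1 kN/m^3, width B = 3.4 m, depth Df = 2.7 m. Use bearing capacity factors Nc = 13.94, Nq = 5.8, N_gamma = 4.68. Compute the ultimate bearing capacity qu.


Compute qu = c*Nc + gamma*Df*Nq + 0.5*gamma*B*N_gamma
Term 1: 11.7 * 13.94 = 163.098
Term 2: 16.1 * 2.7 * 5.8 = 252.126
Term 3: 0.5 * 16.1 * 3.4 * 4.68 = 128.0916
qu = 163.098 + 252.126 + 128.0916
qu = 543.32 kPa


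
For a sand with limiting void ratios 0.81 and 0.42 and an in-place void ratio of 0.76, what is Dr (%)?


Using Dr = (e_max - e) / (e_max - e_min) * 100
e_max - e = 0.81 - 0.76 = 0.05
e_max - e_min = 0.81 - 0.42 = 0.39
Dr = 0.05 / 0.39 * 100
Dr = 12.82 %


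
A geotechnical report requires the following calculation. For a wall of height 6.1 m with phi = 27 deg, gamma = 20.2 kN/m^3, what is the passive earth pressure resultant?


Compute passive earth pressure coefficient:
Kp = tan^2(45 + phi/2) = tan^2(58.5) = 2.66294
Compute passive force:
Pp = 0.5 * Kp * gamma * H^2
Pp = 0.5 * 2.66294 * 20.2 * 6.1^2
Pp = 1000.79 kN/m


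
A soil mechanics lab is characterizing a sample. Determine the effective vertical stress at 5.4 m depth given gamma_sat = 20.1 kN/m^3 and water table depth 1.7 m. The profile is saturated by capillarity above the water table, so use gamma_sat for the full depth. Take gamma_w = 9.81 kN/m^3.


Total stress = gamma_sat * depth
sigma = 20.1 * 5.4 = 108.54 kPa
Pore water pressure u = gamma_w * (depth - d_wt)
u = 9.81 * (5.4 - 1.7) = 36.297 kPa
Effective stress = sigma - u
sigma' = 108.54 - 36.297 = 72.24 kPa


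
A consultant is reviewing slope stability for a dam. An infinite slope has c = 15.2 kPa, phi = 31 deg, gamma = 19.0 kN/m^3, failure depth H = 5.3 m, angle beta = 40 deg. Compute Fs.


Result: 1.023

Derivation:
Using Fs = c / (gamma*H*sin(beta)*cos(beta)) + tan(phi)/tan(beta)
Cohesion contribution = 15.2 / (19.0*5.3*sin(40)*cos(40))
Cohesion contribution = 0.306544
Friction contribution = tan(31)/tan(40) = 0.716078
Fs = 0.306544 + 0.716078
Fs = 1.023


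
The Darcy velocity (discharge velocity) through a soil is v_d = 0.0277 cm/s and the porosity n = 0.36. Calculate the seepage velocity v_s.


Using v_s = v_d / n
v_s = 0.0277 / 0.36
v_s = 0.07694 cm/s


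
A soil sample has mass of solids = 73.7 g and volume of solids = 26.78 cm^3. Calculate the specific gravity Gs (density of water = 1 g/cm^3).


Using Gs = m_s / (V_s * rho_w)
Since rho_w = 1 g/cm^3:
Gs = 73.7 / 26.78
Gs = 2.752


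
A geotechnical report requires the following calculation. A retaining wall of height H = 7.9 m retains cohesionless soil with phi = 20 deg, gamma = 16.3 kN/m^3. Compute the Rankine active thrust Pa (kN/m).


Compute active earth pressure coefficient:
Ka = tan^2(45 - phi/2) = tan^2(35.0) = 0.490291
Compute active force:
Pa = 0.5 * Ka * gamma * H^2
Pa = 0.5 * 0.490291 * 16.3 * 7.9^2
Pa = 249.38 kN/m


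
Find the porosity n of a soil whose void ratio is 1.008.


Result: 0.502

Derivation:
Using the relation n = e / (1 + e)
n = 1.008 / (1 + 1.008)
n = 1.008 / 2.008
n = 0.502


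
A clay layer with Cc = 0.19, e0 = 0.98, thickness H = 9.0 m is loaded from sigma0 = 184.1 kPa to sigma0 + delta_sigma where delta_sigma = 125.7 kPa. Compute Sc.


Using Sc = Cc * H / (1 + e0) * log10((sigma0 + delta_sigma) / sigma0)
Stress ratio = (184.1 + 125.7) / 184.1 = 1.68278
log10(1.68278) = 0.226028
Cc * H / (1 + e0) = 0.19 * 9.0 / (1 + 0.98) = 0.863636
Sc = 0.863636 * 0.226028
Sc = 0.1952 m


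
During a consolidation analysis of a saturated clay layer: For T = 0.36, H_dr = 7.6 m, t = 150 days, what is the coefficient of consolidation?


Result: 0.13862 m^2/day

Derivation:
Using cv = T * H_dr^2 / t
H_dr^2 = 7.6^2 = 57.76
cv = 0.36 * 57.76 / 150
cv = 0.13862 m^2/day


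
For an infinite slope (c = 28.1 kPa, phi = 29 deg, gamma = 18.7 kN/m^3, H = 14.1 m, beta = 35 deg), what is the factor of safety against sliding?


Using Fs = c / (gamma*H*sin(beta)*cos(beta)) + tan(phi)/tan(beta)
Cohesion contribution = 28.1 / (18.7*14.1*sin(35)*cos(35))
Cohesion contribution = 0.226824
Friction contribution = tan(29)/tan(35) = 0.791635
Fs = 0.226824 + 0.791635
Fs = 1.018


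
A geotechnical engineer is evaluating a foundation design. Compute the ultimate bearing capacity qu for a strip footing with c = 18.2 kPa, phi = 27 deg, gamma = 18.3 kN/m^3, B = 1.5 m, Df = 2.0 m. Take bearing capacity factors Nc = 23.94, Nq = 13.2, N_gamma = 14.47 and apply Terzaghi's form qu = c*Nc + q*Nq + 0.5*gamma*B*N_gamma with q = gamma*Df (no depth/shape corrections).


Result: 1117.43 kPa

Derivation:
Compute qu = c*Nc + gamma*Df*Nq + 0.5*gamma*B*N_gamma
Term 1: 18.2 * 23.94 = 435.708
Term 2: 18.3 * 2.0 * 13.2 = 483.12
Term 3: 0.5 * 18.3 * 1.5 * 14.47 = 198.60075
qu = 435.708 + 483.12 + 198.60075
qu = 1117.43 kPa


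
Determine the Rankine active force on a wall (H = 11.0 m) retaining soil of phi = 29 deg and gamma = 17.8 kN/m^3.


Result: 373.66 kN/m

Derivation:
Compute active earth pressure coefficient:
Ka = tan^2(45 - phi/2) = tan^2(30.5) = 0.346974
Compute active force:
Pa = 0.5 * Ka * gamma * H^2
Pa = 0.5 * 0.346974 * 17.8 * 11.0^2
Pa = 373.66 kN/m


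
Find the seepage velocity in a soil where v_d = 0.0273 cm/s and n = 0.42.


Result: 0.065 cm/s

Derivation:
Using v_s = v_d / n
v_s = 0.0273 / 0.42
v_s = 0.065 cm/s


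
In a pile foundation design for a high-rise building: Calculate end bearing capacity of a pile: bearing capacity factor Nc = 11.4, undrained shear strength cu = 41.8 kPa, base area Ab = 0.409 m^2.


Using Qb = Nc * cu * Ab
Qb = 11.4 * 41.8 * 0.409
Qb = 194.9 kN


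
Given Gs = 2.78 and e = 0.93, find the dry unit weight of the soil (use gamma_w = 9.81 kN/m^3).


Using gamma_d = Gs * gamma_w / (1 + e)
gamma_d = 2.78 * 9.81 / (1 + 0.93)
gamma_d = 2.78 * 9.81 / 1.93
gamma_d = 14.13 kN/m^3


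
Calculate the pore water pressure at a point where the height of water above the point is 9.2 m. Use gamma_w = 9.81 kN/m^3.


Result: 90.25 kPa

Derivation:
Using u = gamma_w * h_w
u = 9.81 * 9.2
u = 90.25 kPa


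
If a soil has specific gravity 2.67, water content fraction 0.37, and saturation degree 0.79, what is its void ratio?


Result: 1.2505

Derivation:
Using the relation e = Gs * w / S
e = 2.67 * 0.37 / 0.79
e = 1.2505


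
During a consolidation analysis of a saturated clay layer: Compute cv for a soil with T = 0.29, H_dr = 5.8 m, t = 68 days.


Using cv = T * H_dr^2 / t
H_dr^2 = 5.8^2 = 33.64
cv = 0.29 * 33.64 / 68
cv = 0.14346 m^2/day


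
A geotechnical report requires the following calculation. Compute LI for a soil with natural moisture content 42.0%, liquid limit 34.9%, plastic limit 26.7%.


First compute the plasticity index:
PI = LL - PL = 34.9 - 26.7 = 8.2
Then compute the liquidity index:
LI = (w - PL) / PI
LI = (42.0 - 26.7) / 8.2
LI = 1.866


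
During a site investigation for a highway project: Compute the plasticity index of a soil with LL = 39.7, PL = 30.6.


Result: 9.1

Derivation:
Using PI = LL - PL
PI = 39.7 - 30.6
PI = 9.1


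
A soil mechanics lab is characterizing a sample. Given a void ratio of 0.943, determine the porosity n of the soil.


Using the relation n = e / (1 + e)
n = 0.943 / (1 + 0.943)
n = 0.943 / 1.943
n = 0.4853


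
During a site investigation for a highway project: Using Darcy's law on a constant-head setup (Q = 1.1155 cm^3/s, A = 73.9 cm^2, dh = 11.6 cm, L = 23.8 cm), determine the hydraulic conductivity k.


Result: 0.03097 cm/s

Derivation:
Compute hydraulic gradient:
i = dh / L = 11.6 / 23.8 = 0.487395
Then apply Darcy's law:
k = Q / (A * i)
k = 1.1155 / (73.9 * 0.487395)
k = 1.1155 / 36.0185
k = 0.03097 cm/s


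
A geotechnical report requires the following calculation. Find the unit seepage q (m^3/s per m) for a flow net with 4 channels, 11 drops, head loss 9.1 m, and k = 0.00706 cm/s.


Result: 0.0002336 m^3/s per m

Derivation:
Convert k to m/s for unit consistency with H:
k = 0.00706 cm/s = 0.00706 / 100 m/s = 7.06e-05 m/s
Using q = k * H * Nf / Nd
Nf / Nd = 4 / 11 = 0.3636
q = 7.06e-05 * 9.1 * 0.3636
q = 0.0002336 m^3/s per m


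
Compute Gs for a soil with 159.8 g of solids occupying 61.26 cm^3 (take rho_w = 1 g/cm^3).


Result: 2.609

Derivation:
Using Gs = m_s / (V_s * rho_w)
Since rho_w = 1 g/cm^3:
Gs = 159.8 / 61.26
Gs = 2.609


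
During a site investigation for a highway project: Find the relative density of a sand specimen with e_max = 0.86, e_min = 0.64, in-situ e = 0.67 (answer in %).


Using Dr = (e_max - e) / (e_max - e_min) * 100
e_max - e = 0.86 - 0.67 = 0.19
e_max - e_min = 0.86 - 0.64 = 0.22
Dr = 0.19 / 0.22 * 100
Dr = 86.36 %


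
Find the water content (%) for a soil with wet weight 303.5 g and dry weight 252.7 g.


Using w = (m_wet - m_dry) / m_dry * 100
m_wet - m_dry = 303.5 - 252.7 = 50.8 g
w = 50.8 / 252.7 * 100
w = 20.1 %


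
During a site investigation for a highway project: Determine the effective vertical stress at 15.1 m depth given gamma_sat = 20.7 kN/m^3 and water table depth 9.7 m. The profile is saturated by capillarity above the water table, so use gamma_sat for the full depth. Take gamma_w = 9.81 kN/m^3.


Total stress = gamma_sat * depth
sigma = 20.7 * 15.1 = 312.57 kPa
Pore water pressure u = gamma_w * (depth - d_wt)
u = 9.81 * (15.1 - 9.7) = 52.974 kPa
Effective stress = sigma - u
sigma' = 312.57 - 52.974 = 259.6 kPa


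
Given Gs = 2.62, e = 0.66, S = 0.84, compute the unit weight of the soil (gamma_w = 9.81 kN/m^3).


Using gamma = gamma_w * (Gs + S*e) / (1 + e)
Numerator: Gs + S*e = 2.62 + 0.84*0.66 = 3.1744
Denominator: 1 + e = 1 + 0.66 = 1.66
gamma = 9.81 * 3.1744 / 1.66
gamma = 18.76 kN/m^3


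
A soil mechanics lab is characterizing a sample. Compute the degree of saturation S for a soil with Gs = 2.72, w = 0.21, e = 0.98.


Result: 0.5829

Derivation:
Using S = Gs * w / e
S = 2.72 * 0.21 / 0.98
S = 0.5829


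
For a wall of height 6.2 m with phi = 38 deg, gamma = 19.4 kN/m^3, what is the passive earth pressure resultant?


Compute passive earth pressure coefficient:
Kp = tan^2(45 + phi/2) = tan^2(64.0) = 4.203746
Compute passive force:
Pp = 0.5 * Kp * gamma * H^2
Pp = 0.5 * 4.203746 * 19.4 * 6.2^2
Pp = 1567.44 kN/m


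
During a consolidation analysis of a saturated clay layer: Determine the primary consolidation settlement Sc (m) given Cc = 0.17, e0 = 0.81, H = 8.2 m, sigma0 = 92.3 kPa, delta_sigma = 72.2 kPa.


Using Sc = Cc * H / (1 + e0) * log10((sigma0 + delta_sigma) / sigma0)
Stress ratio = (92.3 + 72.2) / 92.3 = 1.78223
log10(1.78223) = 0.250964
Cc * H / (1 + e0) = 0.17 * 8.2 / (1 + 0.81) = 0.770166
Sc = 0.770166 * 0.250964
Sc = 0.1933 m


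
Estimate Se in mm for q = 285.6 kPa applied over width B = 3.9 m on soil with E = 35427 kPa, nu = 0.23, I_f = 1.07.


Using Se = q * B * (1 - nu^2) * I_f / E
1 - nu^2 = 1 - 0.23^2 = 0.9471
Se = 285.6 * 3.9 * 0.9471 * 1.07 / 35427
Se = 0.031862 m
Convert to mm: Se = 0.031862 * 1000 = 31.862 mm


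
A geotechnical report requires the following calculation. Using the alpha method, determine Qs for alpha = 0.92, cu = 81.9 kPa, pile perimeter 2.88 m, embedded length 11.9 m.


Result: 2582.33 kN

Derivation:
Using Qs = alpha * cu * perimeter * L
Qs = 0.92 * 81.9 * 2.88 * 11.9
Qs = 2582.33 kN


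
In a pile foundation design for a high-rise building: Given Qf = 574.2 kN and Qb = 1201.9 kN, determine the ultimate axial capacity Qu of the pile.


Using Qu = Qf + Qb
Qu = 574.2 + 1201.9
Qu = 1776.1 kN


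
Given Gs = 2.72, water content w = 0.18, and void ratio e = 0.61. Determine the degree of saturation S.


Result: 0.8026

Derivation:
Using S = Gs * w / e
S = 2.72 * 0.18 / 0.61
S = 0.8026


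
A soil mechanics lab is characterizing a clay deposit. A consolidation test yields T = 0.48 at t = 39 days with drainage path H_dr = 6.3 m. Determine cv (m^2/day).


Result: 0.48849 m^2/day

Derivation:
Using cv = T * H_dr^2 / t
H_dr^2 = 6.3^2 = 39.69
cv = 0.48 * 39.69 / 39
cv = 0.48849 m^2/day


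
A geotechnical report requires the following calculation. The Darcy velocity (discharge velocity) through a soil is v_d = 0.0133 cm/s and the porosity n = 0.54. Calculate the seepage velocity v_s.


Result: 0.02463 cm/s

Derivation:
Using v_s = v_d / n
v_s = 0.0133 / 0.54
v_s = 0.02463 cm/s


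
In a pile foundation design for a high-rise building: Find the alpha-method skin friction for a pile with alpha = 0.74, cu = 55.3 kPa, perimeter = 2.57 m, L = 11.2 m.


Using Qs = alpha * cu * perimeter * L
Qs = 0.74 * 55.3 * 2.57 * 11.2
Qs = 1177.9 kN


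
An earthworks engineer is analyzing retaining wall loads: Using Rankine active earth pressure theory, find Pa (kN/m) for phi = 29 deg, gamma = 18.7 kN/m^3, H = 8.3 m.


Compute active earth pressure coefficient:
Ka = tan^2(45 - phi/2) = tan^2(30.5) = 0.346974
Compute active force:
Pa = 0.5 * Ka * gamma * H^2
Pa = 0.5 * 0.346974 * 18.7 * 8.3^2
Pa = 223.49 kN/m


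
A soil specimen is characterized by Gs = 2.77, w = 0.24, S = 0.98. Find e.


Result: 0.6784

Derivation:
Using the relation e = Gs * w / S
e = 2.77 * 0.24 / 0.98
e = 0.6784


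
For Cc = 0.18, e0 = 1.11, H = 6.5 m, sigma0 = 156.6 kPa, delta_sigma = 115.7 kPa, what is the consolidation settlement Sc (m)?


Result: 0.1332 m

Derivation:
Using Sc = Cc * H / (1 + e0) * log10((sigma0 + delta_sigma) / sigma0)
Stress ratio = (156.6 + 115.7) / 156.6 = 1.73883
log10(1.73883) = 0.240256
Cc * H / (1 + e0) = 0.18 * 6.5 / (1 + 1.11) = 0.554502
Sc = 0.554502 * 0.240256
Sc = 0.1332 m


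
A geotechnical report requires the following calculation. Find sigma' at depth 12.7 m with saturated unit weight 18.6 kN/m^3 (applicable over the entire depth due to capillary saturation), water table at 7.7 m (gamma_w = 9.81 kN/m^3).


Result: 187.17 kPa

Derivation:
Total stress = gamma_sat * depth
sigma = 18.6 * 12.7 = 236.22 kPa
Pore water pressure u = gamma_w * (depth - d_wt)
u = 9.81 * (12.7 - 7.7) = 49.05 kPa
Effective stress = sigma - u
sigma' = 236.22 - 49.05 = 187.17 kPa
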